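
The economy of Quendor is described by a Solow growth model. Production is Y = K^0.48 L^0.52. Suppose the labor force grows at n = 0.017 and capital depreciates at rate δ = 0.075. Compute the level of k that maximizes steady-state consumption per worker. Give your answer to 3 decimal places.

k_gold ≈ 23.973

Break-even investment rate: n + δ = 0.017 + 0.075 = 0.092.
Golden rule sets MPK = n+δ: 0.48·k^(0.48−1) = 0.092, so k_gold = (0.48/0.092)^(1/0.52) ≈ 23.9728.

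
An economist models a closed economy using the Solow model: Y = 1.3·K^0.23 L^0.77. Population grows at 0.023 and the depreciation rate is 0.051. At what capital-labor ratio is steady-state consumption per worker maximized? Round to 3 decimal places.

Break-even investment rate: n + δ = 0.023 + 0.051 = 0.074.
Setting f'(k) = n+δ gives 0.23·1.3·k^(0.23−1) = 0.074, hence k_gold = (0.23·1.3/0.074)^(1/0.77) ≈ 6.1317.

k_gold ≈ 6.132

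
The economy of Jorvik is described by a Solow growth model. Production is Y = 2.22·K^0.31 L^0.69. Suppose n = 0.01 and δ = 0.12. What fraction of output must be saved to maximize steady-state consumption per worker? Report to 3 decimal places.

Break-even investment rate: n + δ = 0.01 + 0.12 = 0.13.
At the golden rule MPK = n+δ, and in any Cobb-Douglas steady state s = (n+δ)·k/y = MPK·k/y = capital's share 0.31.

s_gold = 0.310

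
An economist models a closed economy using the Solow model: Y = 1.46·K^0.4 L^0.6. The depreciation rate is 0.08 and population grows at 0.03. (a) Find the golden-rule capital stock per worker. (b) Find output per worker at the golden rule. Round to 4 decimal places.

(a) k_gold ≈ 16.1572; (b) y_gold ≈ 4.4432

Capital per worker breaks even when investment replaces (n + δ)·k; here n + δ = 0.11.
Golden rule sets MPK = n+δ: 0.4·1.46·k^(0.4−1) = 0.11, so k_gold = (0.4·1.46/0.11)^(1/0.6) ≈ 16.1572.
y_gold = 1.46·16.1572^0.4 ≈ 4.4432.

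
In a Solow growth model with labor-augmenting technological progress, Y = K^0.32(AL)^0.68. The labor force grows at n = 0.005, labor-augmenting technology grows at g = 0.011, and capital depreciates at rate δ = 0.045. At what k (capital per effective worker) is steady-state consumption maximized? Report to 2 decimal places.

Break-even investment rate: n + g + δ = 0.005 + 0.011 + 0.045 = 0.061.
At the golden rule the marginal product of capital equals n+g+δ: 0.32·k^(0.32−1) = 0.061. Solving, k_gold = (0.32/0.061)^(1/0.68) ≈ 11.4435.

k_gold ≈ 11.44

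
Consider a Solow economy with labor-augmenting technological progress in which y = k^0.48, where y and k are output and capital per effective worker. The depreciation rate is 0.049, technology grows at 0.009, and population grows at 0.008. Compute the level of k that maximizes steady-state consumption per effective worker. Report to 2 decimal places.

k_gold ≈ 45.41

n + g + δ = 0.008 + 0.009 + 0.049 = 0.066.
Golden rule sets MPK = n+g+δ: 0.48·k^(0.48−1) = 0.066, so k_gold = (0.48/0.066)^(1/0.52) ≈ 45.4057.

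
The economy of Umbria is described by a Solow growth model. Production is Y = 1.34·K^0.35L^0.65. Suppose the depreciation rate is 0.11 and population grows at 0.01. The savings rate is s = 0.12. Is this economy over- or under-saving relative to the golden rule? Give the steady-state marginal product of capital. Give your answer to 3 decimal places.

under-saving; MPK ≈ 0.350

Break-even investment rate: n + δ = 0.01 + 0.11 = 0.12.
Steady-state k*: s·A·k^0.35 = 0.12·k gives k* = (0.12·1.34/0.12)^(1/0.65) ≈ 1.5687.
MPK = 0.35·1.34·1.5687^(-0.65) ≈ 0.3500.
MPK > n+δ = 0.12, so the economy is dynamically efficient (under-saving).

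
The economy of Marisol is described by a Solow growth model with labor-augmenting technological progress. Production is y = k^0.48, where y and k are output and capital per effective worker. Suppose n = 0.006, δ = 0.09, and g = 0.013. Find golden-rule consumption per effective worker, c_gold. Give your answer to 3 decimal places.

c_gold ≈ 2.043

n + g + δ = 0.006 + 0.013 + 0.09 = 0.109.
Maximizing c = f(k) − (n+g+δ)·k gives f'(k) = n+g+δ, i.e. 0.48·k^(0.48−1) = 0.109, so k_gold = (0.48/0.109)^(1/0.52) ≈ 17.3024.
y_gold = 17.3024^0.48 ≈ 3.9291.
c_gold = y_gold − (n+g+δ)·k_gold = 3.9291 − 0.109·17.3024 ≈ 2.0431.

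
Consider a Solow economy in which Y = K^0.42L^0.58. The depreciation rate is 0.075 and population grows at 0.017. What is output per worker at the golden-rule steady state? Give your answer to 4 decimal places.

Capital per worker breaks even when investment replaces (n + δ)·k; here n + δ = 0.092.
At the golden rule the marginal product of capital equals n+δ: 0.42·k^(0.42−1) = 0.092. Solving, k_gold = (0.42/0.092)^(1/0.58) ≈ 13.7089.
Output: y_gold = k_gold^0.42 = 13.7089^0.42 ≈ 3.0029.

y_gold ≈ 3.0029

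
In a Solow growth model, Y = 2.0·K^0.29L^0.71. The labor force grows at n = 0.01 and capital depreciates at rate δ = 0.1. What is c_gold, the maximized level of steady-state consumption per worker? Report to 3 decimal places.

The effective depreciation rate is n + δ = 0.01 + 0.1 = 0.11.
Maximizing c = f(k) − (n+δ)·k gives f'(k) = n+δ, i.e. 0.29·2.0·k^(0.29−1) = 0.11, so k_gold = (0.29·2.0/0.11)^(1/0.71) ≈ 10.3980.
y_gold = 2.0·10.3980^0.29 ≈ 3.9441.
c_gold = y_gold − (n+δ)·k_gold = 3.9441 − 0.11·10.3980 ≈ 2.8003.

c_gold ≈ 2.800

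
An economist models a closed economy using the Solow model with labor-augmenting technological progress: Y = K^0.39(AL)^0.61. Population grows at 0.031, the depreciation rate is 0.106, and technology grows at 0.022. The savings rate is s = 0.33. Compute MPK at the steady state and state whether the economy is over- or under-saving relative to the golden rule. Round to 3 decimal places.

under-saving; MPK ≈ 0.188

Capital per effective worker breaks even when investment replaces (n + g + δ)·k; here n + g + δ = 0.159.
Steady-state k*: s·k^0.39 = 0.159·k gives k* = (0.33/0.159)^(1/0.61) ≈ 3.3103.
MPK = 0.39·3.3103^(-0.61) ≈ 0.1879.
MPK > n+g+δ = 0.159, so the economy is dynamically efficient (under-saving).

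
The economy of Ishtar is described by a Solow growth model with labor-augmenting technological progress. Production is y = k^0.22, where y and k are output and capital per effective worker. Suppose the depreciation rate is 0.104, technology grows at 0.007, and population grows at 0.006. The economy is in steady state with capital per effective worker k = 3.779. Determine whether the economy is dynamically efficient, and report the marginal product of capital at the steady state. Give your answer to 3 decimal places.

dynamically inefficient; MPK ≈ 0.078

Break-even investment rate: n + g + δ = 0.006 + 0.007 + 0.104 = 0.117.
MPK = 0.22·k^(0.22−1) = 0.22·3.779^(-0.78) ≈ 0.0780.
MPK < 0.117, so the economy is dynamically inefficient (over-saving).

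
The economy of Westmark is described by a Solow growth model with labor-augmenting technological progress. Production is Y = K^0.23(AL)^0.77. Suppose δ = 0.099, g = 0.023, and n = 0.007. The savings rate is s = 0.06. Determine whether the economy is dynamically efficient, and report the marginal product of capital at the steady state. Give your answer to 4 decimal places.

Break-even investment rate: n + g + δ = 0.007 + 0.023 + 0.099 = 0.129.
Steady-state k*: s·k^0.23 = 0.129·k gives k* = (0.06/0.129)^(1/0.77) ≈ 0.3701.
MPK = 0.23·0.3701^(-0.77) ≈ 0.4945.
MPK > n+g+δ = 0.129, so the economy is dynamically efficient (under-saving).

dynamically efficient; MPK ≈ 0.4945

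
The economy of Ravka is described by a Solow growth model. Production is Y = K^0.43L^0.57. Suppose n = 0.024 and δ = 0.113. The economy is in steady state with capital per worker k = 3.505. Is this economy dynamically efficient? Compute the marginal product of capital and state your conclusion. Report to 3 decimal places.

dynamically efficient; MPK ≈ 0.210

The effective depreciation rate is n + δ = 0.024 + 0.113 = 0.137.
MPK = 0.43·k^(0.43−1) = 0.43·3.505^(-0.57) ≈ 0.2104.
MPK > 0.137, so the economy is dynamically efficient (under-saving).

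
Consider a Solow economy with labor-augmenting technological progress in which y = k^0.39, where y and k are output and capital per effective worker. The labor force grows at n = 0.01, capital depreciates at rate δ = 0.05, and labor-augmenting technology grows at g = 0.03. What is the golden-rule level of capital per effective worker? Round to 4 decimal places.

The effective depreciation rate is n + g + δ = 0.01 + 0.03 + 0.05 = 0.09.
Maximizing c = f(k) − (n+g+δ)·k gives f'(k) = n+g+δ, i.e. 0.39·k^(0.39−1) = 0.09, so k_gold = (0.39/0.09)^(1/0.61) ≈ 11.0655.

k_gold ≈ 11.0655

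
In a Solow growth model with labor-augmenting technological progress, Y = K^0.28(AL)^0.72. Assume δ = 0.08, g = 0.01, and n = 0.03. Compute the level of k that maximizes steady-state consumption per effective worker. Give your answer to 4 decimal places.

n + g + δ = 0.03 + 0.01 + 0.08 = 0.12.
Setting f'(k) = n+g+δ gives 0.28·k^(0.28−1) = 0.12, hence k_gold = (0.28/0.12)^(1/0.72) ≈ 3.2440.

k_gold ≈ 3.2440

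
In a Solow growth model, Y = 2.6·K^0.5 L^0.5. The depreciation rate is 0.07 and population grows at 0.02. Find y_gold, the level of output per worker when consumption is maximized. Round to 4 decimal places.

Capital per worker breaks even when investment replaces (n + δ)·k; here n + δ = 0.09.
At the golden rule the marginal product of capital equals n+δ: 0.5·2.6·k^(0.5−1) = 0.09. Solving, k_gold = (0.5·2.6/0.09)^(1/0.5) ≈ 208.6420.
Output: y_gold = 2.6·k_gold^0.5 = 2.6·208.6420^0.5 ≈ 37.5556.

y_gold ≈ 37.5556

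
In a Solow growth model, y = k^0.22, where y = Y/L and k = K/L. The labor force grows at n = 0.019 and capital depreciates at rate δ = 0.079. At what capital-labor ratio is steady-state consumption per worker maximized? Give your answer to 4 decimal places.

Capital per worker breaks even when investment replaces (n + δ)·k; here n + δ = 0.098.
Golden rule sets MPK = n+δ: 0.22·k^(0.22−1) = 0.098, so k_gold = (0.22/0.098)^(1/0.78) ≈ 2.8200.

k_gold ≈ 2.8200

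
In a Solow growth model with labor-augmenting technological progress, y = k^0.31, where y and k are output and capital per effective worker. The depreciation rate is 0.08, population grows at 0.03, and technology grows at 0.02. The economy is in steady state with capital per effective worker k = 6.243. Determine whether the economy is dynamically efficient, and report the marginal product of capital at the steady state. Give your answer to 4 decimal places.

dynamically inefficient; MPK ≈ 0.0876

The effective depreciation rate is n + g + δ = 0.03 + 0.02 + 0.08 = 0.13.
MPK = 0.31·k^(0.31−1) = 0.31·6.243^(-0.69) ≈ 0.0876.
MPK < 0.13, so the economy is dynamically inefficient (over-saving).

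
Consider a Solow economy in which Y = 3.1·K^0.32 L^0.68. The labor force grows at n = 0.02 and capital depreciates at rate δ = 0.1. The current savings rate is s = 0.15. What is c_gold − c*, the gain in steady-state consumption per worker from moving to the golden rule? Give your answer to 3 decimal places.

Δc ≈ 0.711

Capital per worker breaks even when investment replaces (n + δ)·k; here n + δ = 0.12.
Current steady state (s = 0.15): k* = (0.15·3.1/0.12)^(1/0.68) ≈ 7.3300, y* = 3.1·7.3300^0.32 ≈ 5.8640, c* = (1−0.15)·5.8640 ≈ 4.9844.
Golden rule sets MPK = n+δ: 0.32·3.1·k^(0.32−1) = 0.12, so k_gold = (0.32·3.1/0.12)^(1/0.68) ≈ 22.3365.
y_gold = 3.1·22.3365^0.32 ≈ 8.3762, c_gold = y_gold − 0.12·k_gold ≈ 5.6958.
Gain: Δc = 5.6958 − 4.9844 ≈ 0.7114.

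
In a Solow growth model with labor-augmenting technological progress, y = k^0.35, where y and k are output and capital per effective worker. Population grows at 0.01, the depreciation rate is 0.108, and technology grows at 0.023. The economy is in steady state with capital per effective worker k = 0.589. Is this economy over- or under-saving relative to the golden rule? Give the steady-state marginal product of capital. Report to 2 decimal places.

under-saving; MPK ≈ 0.49

Capital per effective worker breaks even when investment replaces (n + g + δ)·k; here n + g + δ = 0.141.
MPK = 0.35·k^(0.35−1) = 0.35·0.589^(-0.65) ≈ 0.4937.
MPK > 0.141, so the economy is dynamically efficient (under-saving).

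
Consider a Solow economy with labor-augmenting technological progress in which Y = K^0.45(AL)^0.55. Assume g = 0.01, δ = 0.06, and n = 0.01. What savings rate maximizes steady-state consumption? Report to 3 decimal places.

s_gold = 0.450

Capital per effective worker breaks even when investment replaces (n + g + δ)·k; here n + g + δ = 0.08.
At the golden rule MPK = n+g+δ, and in any Cobb-Douglas steady state s = (n+g+δ)·k/y = MPK·k/y = capital's share 0.45.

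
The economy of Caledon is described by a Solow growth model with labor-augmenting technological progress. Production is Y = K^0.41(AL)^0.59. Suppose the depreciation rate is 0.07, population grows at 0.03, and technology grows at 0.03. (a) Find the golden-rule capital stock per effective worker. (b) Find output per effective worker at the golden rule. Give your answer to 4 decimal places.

(a) k_gold ≈ 7.0064; (b) y_gold ≈ 2.2215

The effective depreciation rate is n + g + δ = 0.03 + 0.03 + 0.07 = 0.13.
Golden rule sets MPK = n+g+δ: 0.41·k^(0.41−1) = 0.13, so k_gold = (0.41/0.13)^(1/0.59) ≈ 7.0064.
y_gold = 7.0064^0.41 ≈ 2.2215.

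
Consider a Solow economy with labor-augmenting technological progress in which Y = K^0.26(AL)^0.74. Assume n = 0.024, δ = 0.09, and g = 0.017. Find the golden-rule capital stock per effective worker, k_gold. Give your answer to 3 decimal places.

k_gold ≈ 2.525

n + g + δ = 0.024 + 0.017 + 0.09 = 0.131.
At the golden rule the marginal product of capital equals n+g+δ: 0.26·k^(0.26−1) = 0.131. Solving, k_gold = (0.26/0.131)^(1/0.74) ≈ 2.5252.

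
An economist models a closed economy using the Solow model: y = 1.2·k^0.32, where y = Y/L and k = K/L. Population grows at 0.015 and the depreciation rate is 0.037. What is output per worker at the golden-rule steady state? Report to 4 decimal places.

n + δ = 0.015 + 0.037 = 0.052.
At the golden rule the marginal product of capital equals n+δ: 0.32·1.2·k^(0.32−1) = 0.052. Solving, k_gold = (0.32·1.2/0.052)^(1/0.68) ≈ 18.9214.
Output: y_gold = 1.2·k_gold^0.32 = 1.2·18.9214^0.32 ≈ 3.0747.

y_gold ≈ 3.0747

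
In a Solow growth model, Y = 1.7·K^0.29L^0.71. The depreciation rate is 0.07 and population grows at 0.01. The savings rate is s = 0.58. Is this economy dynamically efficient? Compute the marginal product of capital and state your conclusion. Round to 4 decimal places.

The effective depreciation rate is n + δ = 0.01 + 0.07 = 0.08.
Steady-state k*: s·A·k^0.29 = 0.08·k gives k* = (0.58·1.7/0.08)^(1/0.71) ≈ 34.3811.
MPK = 0.29·1.7·34.3811^(-0.71) ≈ 0.0400.
MPK < n+δ = 0.08, so the economy is dynamically inefficient (over-saving).

dynamically inefficient; MPK ≈ 0.0400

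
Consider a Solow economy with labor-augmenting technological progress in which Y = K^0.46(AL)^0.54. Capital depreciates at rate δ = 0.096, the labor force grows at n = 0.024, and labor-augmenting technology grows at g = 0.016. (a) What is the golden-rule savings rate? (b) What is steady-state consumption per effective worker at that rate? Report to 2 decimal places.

Capital per effective worker breaks even when investment replaces (n + g + δ)·k; here n + g + δ = 0.136.
For Cobb-Douglas, s_gold equals capital's share: s_gold = 0.46.
Golden rule sets MPK = n+g+δ: 0.46·k^(0.46−1) = 0.136, so k_gold = (0.46/0.136)^(1/0.54) ≈ 9.5507.
y_gold = 9.5507^0.46 ≈ 2.8237; c_gold = (1−0.46)·y_gold ≈ 1.5248.

(a) s_gold = 0.46; (b) c_gold ≈ 1.52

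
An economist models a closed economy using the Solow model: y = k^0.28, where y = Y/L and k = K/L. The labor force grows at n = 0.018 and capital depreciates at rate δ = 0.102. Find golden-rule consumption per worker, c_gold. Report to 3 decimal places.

c_gold ≈ 1.001

Capital per worker breaks even when investment replaces (n + δ)·k; here n + δ = 0.12.
At the golden rule the marginal product of capital equals n+δ: 0.28·k^(0.28−1) = 0.12. Solving, k_gold = (0.28/0.12)^(1/0.72) ≈ 3.2440.
y_gold = 3.2440^0.28 ≈ 1.3903.
c_gold = y_gold − (n+δ)·k_gold = 1.3903 − 0.12·3.2440 ≈ 1.0010.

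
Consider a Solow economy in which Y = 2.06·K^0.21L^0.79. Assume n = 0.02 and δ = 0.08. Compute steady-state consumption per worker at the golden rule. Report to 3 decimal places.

Break-even investment rate: n + δ = 0.02 + 0.08 = 0.1.
Golden rule sets MPK = n+δ: 0.21·2.06·k^(0.21−1) = 0.1, so k_gold = (0.21·2.06/0.1)^(1/0.79) ≈ 6.3852.
y_gold = 2.06·6.3852^0.21 ≈ 3.0406.
c_gold = y_gold − (n+δ)·k_gold = 3.0406 − 0.1·6.3852 ≈ 2.4020.

c_gold ≈ 2.402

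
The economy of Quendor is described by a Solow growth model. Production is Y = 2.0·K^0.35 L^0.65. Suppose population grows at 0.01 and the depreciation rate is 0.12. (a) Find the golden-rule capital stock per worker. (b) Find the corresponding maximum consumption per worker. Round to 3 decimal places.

(a) k_gold ≈ 13.331; (b) c_gold ≈ 3.218

n + δ = 0.01 + 0.12 = 0.13.
At the golden rule the marginal product of capital equals n+δ: 0.35·2.0·k^(0.35−1) = 0.13. Solving, k_gold = (0.35·2.0/0.13)^(1/0.65) ≈ 13.3307.
y_gold = 2.0·13.3307^0.35 ≈ 4.9514; c_gold = y_gold − 0.13·k_gold ≈ 3.2184.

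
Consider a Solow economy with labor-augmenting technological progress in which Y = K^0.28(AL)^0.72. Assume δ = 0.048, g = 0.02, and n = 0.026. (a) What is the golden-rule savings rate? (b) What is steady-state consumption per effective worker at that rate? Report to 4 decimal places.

(a) s_gold = 0.2800; (b) c_gold ≈ 1.1007

n + g + δ = 0.026 + 0.02 + 0.048 = 0.094.
For Cobb-Douglas, s_gold equals capital's share: s_gold = 0.28.
Maximizing c = f(k) − (n+g+δ)·k gives f'(k) = n+g+δ, i.e. 0.28·k^(0.28−1) = 0.094, so k_gold = (0.28/0.094)^(1/0.72) ≈ 4.5538.
y_gold = 4.5538^0.28 ≈ 1.5288; c_gold = (1−0.28)·y_gold ≈ 1.1007.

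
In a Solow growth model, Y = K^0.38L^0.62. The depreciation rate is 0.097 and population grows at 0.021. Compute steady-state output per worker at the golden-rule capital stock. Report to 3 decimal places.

Break-even investment rate: n + δ = 0.021 + 0.097 = 0.118.
Maximizing c = f(k) − (n+δ)·k gives f'(k) = n+δ, i.e. 0.38·k^(0.38−1) = 0.118, so k_gold = (0.38/0.118)^(1/0.62) ≈ 6.5947.
Output: y_gold = k_gold^0.38 = 6.5947^0.38 ≈ 2.0478.

y_gold ≈ 2.048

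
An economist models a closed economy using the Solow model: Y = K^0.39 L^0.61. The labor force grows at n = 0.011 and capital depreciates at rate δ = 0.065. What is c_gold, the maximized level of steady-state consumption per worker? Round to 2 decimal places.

Capital per worker breaks even when investment replaces (n + δ)·k; here n + δ = 0.076.
Setting f'(k) = n+δ gives 0.39·k^(0.39−1) = 0.076, hence k_gold = (0.39/0.076)^(1/0.61) ≈ 14.5998.
y_gold = 14.5998^0.39 ≈ 2.8451.
c_gold = y_gold − (n+δ)·k_gold = 2.8451 − 0.076·14.5998 ≈ 1.7355.

c_gold ≈ 1.74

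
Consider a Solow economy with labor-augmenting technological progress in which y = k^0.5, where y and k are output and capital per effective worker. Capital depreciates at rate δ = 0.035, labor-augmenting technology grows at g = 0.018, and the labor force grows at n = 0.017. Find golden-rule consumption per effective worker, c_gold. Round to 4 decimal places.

The effective depreciation rate is n + g + δ = 0.017 + 0.018 + 0.035 = 0.07.
Maximizing c = f(k) − (n+g+δ)·k gives f'(k) = n+g+δ, i.e. 0.5·k^(0.5−1) = 0.07, so k_gold = (0.5/0.07)^(1/0.5) ≈ 51.0204.
y_gold = 51.0204^0.5 ≈ 7.1429.
c_gold = y_gold − (n+g+δ)·k_gold = 7.1429 − 0.07·51.0204 ≈ 3.5714.

c_gold ≈ 3.5714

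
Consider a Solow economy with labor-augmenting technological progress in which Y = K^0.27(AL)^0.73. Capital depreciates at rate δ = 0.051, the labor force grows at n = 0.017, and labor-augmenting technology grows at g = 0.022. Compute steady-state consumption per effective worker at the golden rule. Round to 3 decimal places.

n + g + δ = 0.017 + 0.022 + 0.051 = 0.09.
At the golden rule the marginal product of capital equals n+g+δ: 0.27·k^(0.27−1) = 0.09. Solving, k_gold = (0.27/0.09)^(1/0.73) ≈ 4.5039.
y_gold = 4.5039^0.27 ≈ 1.5013.
c_gold = y_gold − (n+g+δ)·k_gold = 1.5013 − 0.09·4.5039 ≈ 1.0960.

c_gold ≈ 1.096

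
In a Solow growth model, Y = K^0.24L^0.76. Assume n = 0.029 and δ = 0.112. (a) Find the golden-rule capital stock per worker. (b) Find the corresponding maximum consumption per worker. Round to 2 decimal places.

n + δ = 0.029 + 0.112 = 0.141.
Maximizing c = f(k) − (n+δ)·k gives f'(k) = n+δ, i.e. 0.24·k^(0.24−1) = 0.141, so k_gold = (0.24/0.141)^(1/0.76) ≈ 2.0134.
y_gold = 2.0134^0.24 ≈ 1.1829; c_gold = y_gold − 0.141·k_gold ≈ 0.8990.

(a) k_gold ≈ 2.01; (b) c_gold ≈ 0.90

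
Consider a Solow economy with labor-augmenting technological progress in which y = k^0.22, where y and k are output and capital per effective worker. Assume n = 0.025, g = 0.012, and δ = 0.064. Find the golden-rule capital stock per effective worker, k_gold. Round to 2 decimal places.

Capital per effective worker breaks even when investment replaces (n + g + δ)·k; here n + g + δ = 0.101.
Golden rule sets MPK = n+g+δ: 0.22·k^(0.22−1) = 0.101, so k_gold = (0.22/0.101)^(1/0.78) ≈ 2.7131.

k_gold ≈ 2.71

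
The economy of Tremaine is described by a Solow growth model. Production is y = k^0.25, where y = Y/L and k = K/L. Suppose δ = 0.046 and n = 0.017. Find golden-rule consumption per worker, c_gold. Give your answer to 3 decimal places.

Capital per worker breaks even when investment replaces (n + δ)·k; here n + δ = 0.063.
Setting f'(k) = n+δ gives 0.25·k^(0.25−1) = 0.063, hence k_gold = (0.25/0.063)^(1/0.75) ≈ 6.2825.
y_gold = 6.2825^0.25 ≈ 1.5832.
c_gold = y_gold − (n+δ)·k_gold = 1.5832 − 0.063·6.2825 ≈ 1.1874.

c_gold ≈ 1.187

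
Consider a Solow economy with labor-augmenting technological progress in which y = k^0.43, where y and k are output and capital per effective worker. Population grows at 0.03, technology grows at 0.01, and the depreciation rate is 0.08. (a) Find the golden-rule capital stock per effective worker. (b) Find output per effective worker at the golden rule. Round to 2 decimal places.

(a) k_gold ≈ 9.38; (b) y_gold ≈ 2.62

Break-even investment rate: n + g + δ = 0.03 + 0.01 + 0.08 = 0.12.
At the golden rule the marginal product of capital equals n+g+δ: 0.43·k^(0.43−1) = 0.12. Solving, k_gold = (0.43/0.12)^(1/0.57) ≈ 9.3850.
y_gold = 9.3850^0.43 ≈ 2.6191.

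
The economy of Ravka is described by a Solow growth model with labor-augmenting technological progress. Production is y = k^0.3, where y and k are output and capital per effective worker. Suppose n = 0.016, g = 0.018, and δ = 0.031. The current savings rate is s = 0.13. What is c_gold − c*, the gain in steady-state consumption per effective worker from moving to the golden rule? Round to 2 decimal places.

Δc ≈ 0.18

The effective depreciation rate is n + g + δ = 0.016 + 0.018 + 0.031 = 0.065.
Current steady state (s = 0.13): k* = (0.13/0.065)^(1/0.7) ≈ 2.6918, y* = 2.6918^0.3 ≈ 1.3459, c* = (1−0.13)·1.3459 ≈ 1.1709.
At the golden rule the marginal product of capital equals n+g+δ: 0.3·k^(0.3−1) = 0.065. Solving, k_gold = (0.3/0.065)^(1/0.7) ≈ 8.8893.
y_gold = 8.8893^0.3 ≈ 1.9260, c_gold = y_gold − 0.065·k_gold ≈ 1.3482.
Gain: Δc = 1.3482 − 1.1709 ≈ 0.1773.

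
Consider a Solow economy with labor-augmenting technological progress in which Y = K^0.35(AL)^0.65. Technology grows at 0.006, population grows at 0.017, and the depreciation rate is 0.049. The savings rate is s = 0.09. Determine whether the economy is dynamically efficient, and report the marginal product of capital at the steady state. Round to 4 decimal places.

Break-even investment rate: n + g + δ = 0.017 + 0.006 + 0.049 = 0.072.
Steady-state k*: s·k^0.35 = 0.072·k gives k* = (0.09/0.072)^(1/0.65) ≈ 1.4096.
MPK = 0.35·1.4096^(-0.65) ≈ 0.2800.
MPK > n+g+δ = 0.072, so the economy is dynamically efficient (under-saving).

dynamically efficient; MPK ≈ 0.2800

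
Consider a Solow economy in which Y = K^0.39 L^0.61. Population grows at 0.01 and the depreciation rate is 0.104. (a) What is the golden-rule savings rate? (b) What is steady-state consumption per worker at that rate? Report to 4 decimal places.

n + δ = 0.01 + 0.104 = 0.114.
For Cobb-Douglas, s_gold equals capital's share: s_gold = 0.39.
Setting f'(k) = n+δ gives 0.39·k^(0.39−1) = 0.114, hence k_gold = (0.39/0.114)^(1/0.61) ≈ 7.5105.
y_gold = 7.5105^0.39 ≈ 2.1954; c_gold = (1−0.39)·y_gold ≈ 1.3392.

(a) s_gold = 0.3900; (b) c_gold ≈ 1.3392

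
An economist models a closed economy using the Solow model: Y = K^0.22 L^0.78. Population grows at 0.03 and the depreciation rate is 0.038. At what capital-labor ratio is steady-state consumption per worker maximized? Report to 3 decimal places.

n + δ = 0.03 + 0.038 = 0.068.
At the golden rule the marginal product of capital equals n+δ: 0.22·k^(0.22−1) = 0.068. Solving, k_gold = (0.22/0.068)^(1/0.78) ≈ 4.5054.

k_gold ≈ 4.505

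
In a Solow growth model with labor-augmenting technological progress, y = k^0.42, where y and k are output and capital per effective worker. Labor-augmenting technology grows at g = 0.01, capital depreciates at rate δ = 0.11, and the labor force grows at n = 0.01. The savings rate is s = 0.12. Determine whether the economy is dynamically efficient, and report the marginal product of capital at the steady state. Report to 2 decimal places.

The effective depreciation rate is n + g + δ = 0.01 + 0.01 + 0.11 = 0.13.
Steady-state k*: s·k^0.42 = 0.13·k gives k* = (0.12/0.13)^(1/0.58) ≈ 0.8711.
MPK = 0.42·0.8711^(-0.58) ≈ 0.4550.
MPK > n+g+δ = 0.13, so the economy is dynamically efficient (under-saving).

dynamically efficient; MPK ≈ 0.46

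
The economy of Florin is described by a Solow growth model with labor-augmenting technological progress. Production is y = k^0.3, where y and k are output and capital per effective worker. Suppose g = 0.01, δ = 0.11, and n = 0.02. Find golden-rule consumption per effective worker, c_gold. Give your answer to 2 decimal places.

c_gold ≈ 0.97

n + g + δ = 0.02 + 0.01 + 0.11 = 0.14.
Golden rule sets MPK = n+g+δ: 0.3·k^(0.3−1) = 0.14, so k_gold = (0.3/0.14)^(1/0.7) ≈ 2.9706.
y_gold = 2.9706^0.3 ≈ 1.3863.
c_gold = y_gold − (n+g+δ)·k_gold = 1.3863 − 0.14·2.9706 ≈ 0.9704.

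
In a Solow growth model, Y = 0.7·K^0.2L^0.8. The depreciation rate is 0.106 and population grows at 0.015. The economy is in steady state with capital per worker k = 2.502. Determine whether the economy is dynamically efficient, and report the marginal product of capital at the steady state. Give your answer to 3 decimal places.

n + δ = 0.015 + 0.106 = 0.121.
MPK = 0.2·0.7·k^(0.2−1) = 0.2·0.7·2.502^(-0.8) ≈ 0.0672.
MPK < 0.121, so the economy is dynamically inefficient (over-saving).

dynamically inefficient; MPK ≈ 0.067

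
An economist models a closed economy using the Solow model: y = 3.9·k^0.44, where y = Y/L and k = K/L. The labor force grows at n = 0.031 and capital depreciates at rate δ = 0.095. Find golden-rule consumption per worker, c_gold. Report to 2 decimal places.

Break-even investment rate: n + δ = 0.031 + 0.095 = 0.126.
At the golden rule the marginal product of capital equals n+δ: 0.44·3.9·k^(0.44−1) = 0.126. Solving, k_gold = (0.44·3.9/0.126)^(1/0.56) ≈ 105.9893.
y_gold = 3.9·105.9893^0.44 ≈ 30.3515.
c_gold = y_gold − (n+δ)·k_gold = 30.3515 − 0.126·105.9893 ≈ 16.9968.

c_gold ≈ 17.00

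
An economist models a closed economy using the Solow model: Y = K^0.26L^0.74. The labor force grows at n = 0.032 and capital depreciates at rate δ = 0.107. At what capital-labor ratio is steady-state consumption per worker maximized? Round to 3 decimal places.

The effective depreciation rate is n + δ = 0.032 + 0.107 = 0.139.
At the golden rule the marginal product of capital equals n+δ: 0.26·k^(0.26−1) = 0.139. Solving, k_gold = (0.26/0.139)^(1/0.74) ≈ 2.3308.

k_gold ≈ 2.331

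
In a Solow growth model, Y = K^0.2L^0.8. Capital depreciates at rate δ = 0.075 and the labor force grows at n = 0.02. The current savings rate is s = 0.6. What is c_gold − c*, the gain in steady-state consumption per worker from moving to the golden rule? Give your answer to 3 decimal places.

Break-even investment rate: n + δ = 0.02 + 0.075 = 0.095.
Current steady state (s = 0.6): k* = (0.6/0.095)^(1/0.8) ≈ 10.0123, y* = 10.0123^0.2 ≈ 1.5853, c* = (1−0.6)·1.5853 ≈ 0.6341.
Setting f'(k) = n+δ gives 0.2·k^(0.2−1) = 0.095, hence k_gold = (0.2/0.095)^(1/0.8) ≈ 2.5359.
y_gold = 2.5359^0.2 ≈ 1.2046, c_gold = y_gold − 0.095·k_gold ≈ 0.9636.
Gain: Δc = 0.9636 − 0.6341 ≈ 0.3295.

Δc ≈ 0.330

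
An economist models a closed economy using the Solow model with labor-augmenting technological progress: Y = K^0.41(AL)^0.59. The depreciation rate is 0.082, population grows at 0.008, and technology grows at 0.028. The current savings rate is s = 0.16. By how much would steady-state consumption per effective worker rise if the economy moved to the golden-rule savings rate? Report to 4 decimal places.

Capital per effective worker breaks even when investment replaces (n + g + δ)·k; here n + g + δ = 0.118.
Current steady state (s = 0.16): k* = (0.16/0.118)^(1/0.59) ≈ 1.6755, y* = 1.6755^0.41 ≈ 1.2356, c* = (1−0.16)·1.2356 ≈ 1.0379.
Setting f'(k) = n+g+δ gives 0.41·k^(0.41−1) = 0.118, hence k_gold = (0.41/0.118)^(1/0.59) ≈ 8.2562.
y_gold = 8.2562^0.41 ≈ 2.3762, c_gold = y_gold − 0.118·k_gold ≈ 1.4020.
Gain: Δc = 1.4020 − 1.0379 ≈ 0.3640.

Δc ≈ 0.3640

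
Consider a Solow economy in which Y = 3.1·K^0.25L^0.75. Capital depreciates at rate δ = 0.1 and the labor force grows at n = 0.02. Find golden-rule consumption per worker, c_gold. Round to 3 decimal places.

Break-even investment rate: n + δ = 0.02 + 0.1 = 0.12.
Maximizing c = f(k) − (n+δ)·k gives f'(k) = n+δ, i.e. 0.25·3.1·k^(0.25−1) = 0.12, so k_gold = (0.25·3.1/0.12)^(1/0.75) ≈ 12.0271.
y_gold = 3.1·12.0271^0.25 ≈ 5.7730.
c_gold = y_gold − (n+δ)·k_gold = 5.7730 − 0.12·12.0271 ≈ 4.3298.

c_gold ≈ 4.330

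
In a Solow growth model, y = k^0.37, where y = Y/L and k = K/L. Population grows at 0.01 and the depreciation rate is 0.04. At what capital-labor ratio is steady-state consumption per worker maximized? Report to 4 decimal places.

k_gold ≈ 23.9736

The effective depreciation rate is n + δ = 0.01 + 0.04 = 0.05.
Maximizing c = f(k) − (n+δ)·k gives f'(k) = n+δ, i.e. 0.37·k^(0.37−1) = 0.05, so k_gold = (0.37/0.05)^(1/0.63) ≈ 23.9736.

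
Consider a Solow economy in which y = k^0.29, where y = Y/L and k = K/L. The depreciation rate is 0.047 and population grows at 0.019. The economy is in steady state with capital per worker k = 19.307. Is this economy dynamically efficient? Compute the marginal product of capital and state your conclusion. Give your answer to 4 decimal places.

Capital per worker breaks even when investment replaces (n + δ)·k; here n + δ = 0.066.
MPK = 0.29·k^(0.29−1) = 0.29·19.307^(-0.71) ≈ 0.0354.
MPK < 0.066, so the economy is dynamically inefficient (over-saving).

dynamically inefficient; MPK ≈ 0.0354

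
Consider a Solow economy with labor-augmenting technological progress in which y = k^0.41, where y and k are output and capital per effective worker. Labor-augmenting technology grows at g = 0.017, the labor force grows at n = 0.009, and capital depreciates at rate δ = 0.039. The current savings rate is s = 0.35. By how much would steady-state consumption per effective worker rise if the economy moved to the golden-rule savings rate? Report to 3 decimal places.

Break-even investment rate: n + g + δ = 0.009 + 0.017 + 0.039 = 0.065.
Current steady state (s = 0.35): k* = (0.35/0.065)^(1/0.59) ≈ 17.3478, y* = 17.3478^0.41 ≈ 3.2217, c* = (1−0.35)·3.2217 ≈ 2.0941.
At the golden rule the marginal product of capital equals n+g+δ: 0.41·k^(0.41−1) = 0.065. Solving, k_gold = (0.41/0.065)^(1/0.59) ≈ 22.6836.
y_gold = 22.6836^0.41 ≈ 3.5962, c_gold = y_gold − 0.065·k_gold ≈ 2.1218.
Gain: Δc = 2.1218 − 2.0941 ≈ 0.0276.

Δc ≈ 0.028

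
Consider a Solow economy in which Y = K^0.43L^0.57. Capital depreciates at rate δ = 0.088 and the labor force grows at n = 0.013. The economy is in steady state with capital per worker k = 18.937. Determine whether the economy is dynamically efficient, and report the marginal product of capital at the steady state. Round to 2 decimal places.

dynamically inefficient; MPK ≈ 0.08

Break-even investment rate: n + δ = 0.013 + 0.088 = 0.101.
MPK = 0.43·k^(0.43−1) = 0.43·18.937^(-0.57) ≈ 0.0804.
MPK < 0.101, so the economy is dynamically inefficient (over-saving).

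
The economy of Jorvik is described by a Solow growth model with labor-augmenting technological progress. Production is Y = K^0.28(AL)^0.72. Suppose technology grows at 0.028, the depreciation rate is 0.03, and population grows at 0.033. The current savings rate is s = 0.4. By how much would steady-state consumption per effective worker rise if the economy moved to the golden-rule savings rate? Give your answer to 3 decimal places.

Δc ≈ 0.048

Break-even investment rate: n + g + δ = 0.033 + 0.028 + 0.03 = 0.091.
Current steady state (s = 0.4): k* = (0.4/0.091)^(1/0.72) ≈ 7.8177, y* = 7.8177^0.28 ≈ 1.7785, c* = (1−0.4)·1.7785 ≈ 1.0671.
Maximizing c = f(k) − (n+g+δ)·k gives f'(k) = n+g+δ, i.e. 0.28·k^(0.28−1) = 0.091, so k_gold = (0.28/0.091)^(1/0.72) ≈ 4.7636.
y_gold = 4.7636^0.28 ≈ 1.5482, c_gold = y_gold − 0.091·k_gold ≈ 1.1147.
Gain: Δc = 1.1147 − 1.0671 ≈ 0.0476.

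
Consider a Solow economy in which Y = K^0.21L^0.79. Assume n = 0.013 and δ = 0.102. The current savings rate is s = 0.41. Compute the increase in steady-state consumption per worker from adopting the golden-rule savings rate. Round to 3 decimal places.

Capital per worker breaks even when investment replaces (n + δ)·k; here n + δ = 0.115.
Current steady state (s = 0.41): k* = (0.41/0.115)^(1/0.79) ≈ 4.9985, y* = 4.9985^0.21 ≈ 1.4020, c* = (1−0.41)·1.4020 ≈ 0.8272.
Setting f'(k) = n+δ gives 0.21·k^(0.21−1) = 0.115, hence k_gold = (0.21/0.115)^(1/0.79) ≈ 2.1431.
y_gold = 2.1431^0.21 ≈ 1.1736, c_gold = y_gold − 0.115·k_gold ≈ 0.9271.
Gain: Δc = 0.9271 − 0.8272 ≈ 0.0999.

Δc ≈ 0.100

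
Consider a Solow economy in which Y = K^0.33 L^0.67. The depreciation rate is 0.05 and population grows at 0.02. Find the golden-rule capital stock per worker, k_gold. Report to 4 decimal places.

k_gold ≈ 10.1181

Capital per worker breaks even when investment replaces (n + δ)·k; here n + δ = 0.07.
Golden rule sets MPK = n+δ: 0.33·k^(0.33−1) = 0.07, so k_gold = (0.33/0.07)^(1/0.67) ≈ 10.1181.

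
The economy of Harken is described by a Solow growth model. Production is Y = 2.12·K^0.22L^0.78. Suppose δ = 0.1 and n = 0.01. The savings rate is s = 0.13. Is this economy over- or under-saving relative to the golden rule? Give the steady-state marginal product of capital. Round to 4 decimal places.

under-saving; MPK ≈ 0.1862

The effective depreciation rate is n + δ = 0.01 + 0.1 = 0.11.
Steady-state k*: s·A·k^0.22 = 0.11·k gives k* = (0.13·2.12/0.11)^(1/0.78) ≈ 3.2463.
MPK = 0.22·2.12·3.2463^(-0.78) ≈ 0.1862.
MPK > n+δ = 0.11, so the economy is dynamically efficient (under-saving).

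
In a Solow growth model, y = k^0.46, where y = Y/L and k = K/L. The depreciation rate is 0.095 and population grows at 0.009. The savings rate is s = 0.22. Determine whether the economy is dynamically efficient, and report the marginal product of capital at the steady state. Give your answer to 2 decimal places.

Break-even investment rate: n + δ = 0.009 + 0.095 = 0.104.
Steady-state k*: s·k^0.46 = 0.104·k gives k* = (0.22/0.104)^(1/0.54) ≈ 4.0047.
MPK = 0.46·4.0047^(-0.54) ≈ 0.2175.
MPK > n+δ = 0.104, so the economy is dynamically efficient (under-saving).

dynamically efficient; MPK ≈ 0.22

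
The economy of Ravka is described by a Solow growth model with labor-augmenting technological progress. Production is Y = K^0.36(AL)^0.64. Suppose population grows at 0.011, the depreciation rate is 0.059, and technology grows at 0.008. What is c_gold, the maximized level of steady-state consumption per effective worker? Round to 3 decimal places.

c_gold ≈ 1.513

Capital per effective worker breaks even when investment replaces (n + g + δ)·k; here n + g + δ = 0.078.
Maximizing c = f(k) − (n+g+δ)·k gives f'(k) = n+g+δ, i.e. 0.36·k^(0.36−1) = 0.078, so k_gold = (0.36/0.078)^(1/0.64) ≈ 10.9100.
y_gold = 10.9100^0.36 ≈ 2.3638.
c_gold = y_gold − (n+g+δ)·k_gold = 2.3638 − 0.078·10.9100 ≈ 1.5129.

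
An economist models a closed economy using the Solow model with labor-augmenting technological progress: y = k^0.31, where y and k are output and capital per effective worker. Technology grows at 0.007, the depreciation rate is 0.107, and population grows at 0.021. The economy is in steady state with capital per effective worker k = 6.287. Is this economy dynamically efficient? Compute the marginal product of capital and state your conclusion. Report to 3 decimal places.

The effective depreciation rate is n + g + δ = 0.021 + 0.007 + 0.107 = 0.135.
MPK = 0.31·k^(0.31−1) = 0.31·6.287^(-0.69) ≈ 0.0872.
MPK < 0.135, so the economy is dynamically inefficient (over-saving).

dynamically inefficient; MPK ≈ 0.087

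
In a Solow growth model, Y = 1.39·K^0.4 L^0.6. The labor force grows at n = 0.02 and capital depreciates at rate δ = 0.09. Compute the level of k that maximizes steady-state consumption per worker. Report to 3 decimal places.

k_gold ≈ 14.887

Break-even investment rate: n + δ = 0.02 + 0.09 = 0.11.
At the golden rule the marginal product of capital equals n+δ: 0.4·1.39·k^(0.4−1) = 0.11. Solving, k_gold = (0.4·1.39/0.11)^(1/0.6) ≈ 14.8869.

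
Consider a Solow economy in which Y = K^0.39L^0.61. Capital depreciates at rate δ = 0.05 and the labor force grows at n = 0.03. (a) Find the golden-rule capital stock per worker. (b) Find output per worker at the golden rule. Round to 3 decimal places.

Capital per worker breaks even when investment replaces (n + δ)·k; here n + δ = 0.08.
Setting f'(k) = n+δ gives 0.39·k^(0.39−1) = 0.08, hence k_gold = (0.39/0.08)^(1/0.61) ≈ 13.4223.
y_gold = 13.4223^0.39 ≈ 2.7533.

(a) k_gold ≈ 13.422; (b) y_gold ≈ 2.753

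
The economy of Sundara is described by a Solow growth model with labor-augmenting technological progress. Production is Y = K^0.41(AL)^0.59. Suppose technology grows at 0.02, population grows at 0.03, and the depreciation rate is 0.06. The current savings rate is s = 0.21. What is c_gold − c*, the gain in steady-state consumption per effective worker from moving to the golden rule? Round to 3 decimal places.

n + g + δ = 0.03 + 0.02 + 0.06 = 0.11.
Current steady state (s = 0.21): k* = (0.21/0.11)^(1/0.59) ≈ 2.9921, y* = 2.9921^0.41 ≈ 1.5673, c* = (1−0.21)·1.5673 ≈ 1.2382.
Golden rule sets MPK = n+g+δ: 0.41·k^(0.41−1) = 0.11, so k_gold = (0.41/0.11)^(1/0.59) ≈ 9.2995.
y_gold = 9.2995^0.41 ≈ 2.4950, c_gold = y_gold − 0.11·k_gold ≈ 1.4720.
Gain: Δc = 1.4720 − 1.2382 ≈ 0.2339.

Δc ≈ 0.234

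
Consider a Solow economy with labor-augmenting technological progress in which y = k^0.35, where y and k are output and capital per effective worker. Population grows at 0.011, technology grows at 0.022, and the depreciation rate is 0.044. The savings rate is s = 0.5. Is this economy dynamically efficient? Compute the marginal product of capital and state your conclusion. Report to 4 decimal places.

dynamically inefficient; MPK ≈ 0.0539

The effective depreciation rate is n + g + δ = 0.011 + 0.022 + 0.044 = 0.077.
Steady-state k*: s·k^0.35 = 0.077·k gives k* = (0.5/0.077)^(1/0.65) ≈ 17.7815.
MPK = 0.35·17.7815^(-0.65) ≈ 0.0539.
MPK < n+g+δ = 0.077, so the economy is dynamically inefficient (over-saving).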